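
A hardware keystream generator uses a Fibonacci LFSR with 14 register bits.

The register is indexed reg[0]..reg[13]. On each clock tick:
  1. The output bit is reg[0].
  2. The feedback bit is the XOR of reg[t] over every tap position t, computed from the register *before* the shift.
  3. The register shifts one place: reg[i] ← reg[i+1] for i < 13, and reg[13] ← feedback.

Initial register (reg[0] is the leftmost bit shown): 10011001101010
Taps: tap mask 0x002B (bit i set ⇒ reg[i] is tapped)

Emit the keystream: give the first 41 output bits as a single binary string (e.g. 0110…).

10011001101010010100101001100011000001110

tick  register→output (feedback)
  0  10011001101010→1 (0)
  1  00110011010100→0 (1)
  2  01100110101001→0 (0)
  3  11001101010010→1 (1)
  4  10011010100101→1 (0)
  5  00110101001010→0 (0)
  6  01101010010100→0 (1)
  7  11010100101001→1 (0)
  8  10101001010010→1 (1)
  9  01010010100101→0 (0)
 10  10100101001010→1 (0)
 11  01001010010100→0 (1)
 12  10010100101001→1 (1)
 13  00101001010011→0 (0)
 14  01010010100110→0 (0)
 15  10100101001100→1 (0)
 16  01001010011000→0 (1)
 17  10010100110001→1 (1)
 18  00101001100011→0 (0)
 19  01010011000110→0 (0)
 20  10100110001100→1 (0)
 21  01001100011000→0 (0)
 22  10011000110000→1 (0)
 23  00110001100000→0 (1)
 24  01100011000001→0 (1)
 25  11000110000011→1 (1)
 26  10001100000111→1 (0)
 27  00011000001110→0 (1)
 28  00110000011101→0 (1)
 29  01100000111011→0 (1)
 30  11000001110111→1 (0)
 31  10000011101110→1 (1)
 32  00000111011101→0 (1)
 33  00001110111011→0 (1)
 34  00011101110111→0 (0)
 35  00111011101110→0 (1)
 36  01110111011101→0 (1)
 37  11101110111011→1 (1)
 38  11011101110111→1 (0)
 39  10111011101110→1 (0)
 40  01110111011100→0 (1)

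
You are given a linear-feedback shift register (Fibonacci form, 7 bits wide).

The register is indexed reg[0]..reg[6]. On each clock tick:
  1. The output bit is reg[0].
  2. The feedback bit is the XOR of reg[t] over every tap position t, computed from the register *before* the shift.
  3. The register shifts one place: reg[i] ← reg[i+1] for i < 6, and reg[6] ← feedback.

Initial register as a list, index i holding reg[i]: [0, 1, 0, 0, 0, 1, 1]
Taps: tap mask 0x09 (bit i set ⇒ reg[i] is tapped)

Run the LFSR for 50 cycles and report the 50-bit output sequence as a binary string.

tick  register→output (feedback)
  0  0100011→0 (0)
  1  1000110→1 (1)
  2  0001101→0 (1)
  3  0011011→0 (1)
  4  0110111→0 (0)
  5  1101110→1 (0)
  6  1011100→1 (0)
  7  0111000→0 (1)
  8  1110001→1 (1)
  9  1100011→1 (1)
 10  1000111→1 (1)
 11  0001111→0 (1)
 12  0011111→0 (1)
 13  0111111→0 (1)
 14  1111111→1 (0)
 15  1111110→1 (0)
 16  1111100→1 (0)
 17  1111000→1 (0)
 18  1110000→1 (1)
 19  1100001→1 (1)
 20  1000011→1 (1)
 21  0000111→0 (0)
 22  0001110→0 (1)
 23  0011101→0 (1)
 24  0111011→0 (1)
 25  1110111→1 (1)
 26  1101111→1 (0)
 27  1011110→1 (0)
 28  0111100→0 (1)
 29  1111001→1 (0)
 30  1110010→1 (1)
 31  1100101→1 (1)
 32  1001011→1 (0)
 33  0010110→0 (0)
 34  0101100→0 (1)
 35  1011001→1 (0)
 36  0110010→0 (0)
 37  1100100→1 (1)
 38  1001001→1 (0)
 39  0010010→0 (0)
 40  0100100→0 (0)
 41  1001000→1 (0)
 42  0010000→0 (0)
 43  0100000→0 (0)
 44  1000000→1 (1)
 45  0000001→0 (0)
 46  0000010→0 (0)
 47  0000100→0 (0)
 48  0001000→0 (1)
 49  0010001→0 (0)

01000110111000111111100001110111100101100100100000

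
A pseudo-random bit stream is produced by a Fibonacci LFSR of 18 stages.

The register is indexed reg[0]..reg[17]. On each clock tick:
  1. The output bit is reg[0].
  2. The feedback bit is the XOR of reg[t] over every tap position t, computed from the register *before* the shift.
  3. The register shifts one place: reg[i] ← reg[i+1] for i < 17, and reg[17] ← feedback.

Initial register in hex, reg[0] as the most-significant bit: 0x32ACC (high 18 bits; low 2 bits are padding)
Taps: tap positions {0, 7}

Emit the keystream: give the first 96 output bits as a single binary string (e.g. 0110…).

tick  register→output (feedback)
  0  001100101010110011→0 (0)
  1  011001010101100110→0 (1)
  2  110010101011001101→1 (1)
  3  100101010110011011→1 (0)
  4  001010101100110110→0 (0)
  5  010101011001101100→0 (1)
  6  101010110011011001→1 (0)
  7  010101100110110010→0 (0)
  8  101011001101100100→1 (1)
  9  010110011011001001→0 (1)
 10  101100110110010011→1 (0)
 11  011001101100100110→0 (0)
 12  110011011001001100→1 (0)
 13  100110110010011000→1 (0)
 14  001101100100110000→0 (0)
 15  011011001001100000→0 (0)
 16  110110010011000000→1 (0)
 17  101100100110000000→1 (1)
 18  011001001100000001→0 (0)
 19  110010011000000010→1 (0)
 20  100100110000000100→1 (0)
 21  001001100000001000→0 (0)
 22  010011000000010000→0 (0)
 23  100110000000100000→1 (1)
 24  001100000001000001→0 (0)
 25  011000000010000010→0 (0)
 26  110000000100000100→1 (1)
 27  100000001000001001→1 (1)
 28  000000010000010011→0 (1)
 29  000000100000100111→0 (0)
 30  000001000001001110→0 (0)
 31  000010000010011100→0 (0)
 32  000100000100111000→0 (0)
 33  001000001001110000→0 (0)
 34  010000010011100000→0 (1)
 35  100000100111000001→1 (1)
 36  000001001110000011→0 (0)
 37  000010011100000110→0 (1)
 38  000100111000001101→0 (1)
 39  001001110000011011→0 (1)
 40  010011100000110111→0 (0)
 41  100111000001101110→1 (1)
 42  001110000011011101→0 (0)
 43  011100000110111010→0 (0)
 44  111000001101110100→1 (1)
 45  110000011011101001→1 (0)
 46  100000110111010010→1 (0)
 47  000001101110100100→0 (0)
 48  000011011101001000→0 (1)
 49  000110111010010001→0 (1)
 50  001101110100100011→0 (1)
 51  011011101001000111→0 (0)
 52  110111010010001110→1 (0)
 53  101110100100011100→1 (1)
 54  011101001000111001→0 (0)
 55  111010010001110010→1 (0)
 56  110100100011100100→1 (1)
 57  101001000111001001→1 (1)
 58  010010001110010011→0 (0)
 59  100100011100100110→1 (0)
 60  001000111001001100→0 (1)
 61  010001110010011001→0 (1)
 62  100011100100110011→1 (1)
 63  000111001001100111→0 (0)
 64  001110010011001110→0 (1)
 65  011100100110011101→0 (0)
 66  111001001100111010→1 (1)
 67  110010011001110101→1 (0)
 68  100100110011101010→1 (0)
 69  001001100111010100→0 (0)
 70  010011001110101000→0 (0)
 71  100110011101010000→1 (0)
 72  001100111010100000→0 (1)
 73  011001110101000001→0 (1)
 74  110011101010000011→1 (1)
 75  100111010100000111→1 (0)
 76  001110101000001110→0 (0)
 77  011101010000011100→0 (1)
 78  111010100000111001→1 (1)
 79  110101000001110011→1 (1)
 80  101010000011100111→1 (1)
 81  010100000111001111→0 (0)
 82  101000001110011110→1 (1)
 83  010000011100111101→0 (1)
 84  100000111001111011→1 (0)
 85  000001110011110110→0 (1)
 86  000011100111101101→0 (0)
 87  000111001111011010→0 (0)
 88  001110011110110100→0 (1)
 89  011100111101101001→0 (1)
 90  111001111011010011→1 (0)
 91  110011110110100110→1 (0)
 92  100111101101001100→1 (1)
 93  001111011010011001→0 (1)
 94  011110110100110011→0 (1)
 95  111101101001100111→1 (1)

001100101010110011011001001100000001000001001110000011011101001000111001001100111010100000111001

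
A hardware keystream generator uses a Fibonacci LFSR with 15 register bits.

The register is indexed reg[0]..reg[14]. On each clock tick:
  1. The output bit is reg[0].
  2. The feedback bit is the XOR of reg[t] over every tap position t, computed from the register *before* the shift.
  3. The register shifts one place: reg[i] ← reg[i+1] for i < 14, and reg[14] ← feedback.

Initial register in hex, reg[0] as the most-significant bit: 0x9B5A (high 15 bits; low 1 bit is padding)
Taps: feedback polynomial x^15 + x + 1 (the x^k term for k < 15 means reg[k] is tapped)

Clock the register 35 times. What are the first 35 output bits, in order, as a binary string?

10011011010110110101101111011011110

step | reg (before) | out | fb
   0 | 100110110101101 | 1 | 1
   1 | 001101101011011 | 0 | 0
   2 | 011011010110110 | 0 | 1
   3 | 110110101101101 | 1 | 0
   4 | 101101011011010 | 1 | 1
   5 | 011010110110101 | 0 | 1
   6 | 110101101101011 | 1 | 0
   7 | 101011011010110 | 1 | 1
   8 | 010110110101101 | 0 | 1
   9 | 101101101011011 | 1 | 1
  10 | 011011010110111 | 0 | 1
  11 | 110110101101111 | 1 | 0
  12 | 101101011011110 | 1 | 1
  13 | 011010110111101 | 0 | 1
  14 | 110101101111011 | 1 | 0
  15 | 101011011110110 | 1 | 1
  16 | 010110111101101 | 0 | 1
  17 | 101101111011011 | 1 | 1
  18 | 011011110110111 | 0 | 1
  19 | 110111101101111 | 1 | 0
  20 | 101111011011110 | 1 | 1
  21 | 011110110111101 | 0 | 1
  22 | 111101101111011 | 1 | 0
  23 | 111011011110110 | 1 | 0
  24 | 110110111101100 | 1 | 0
  25 | 101101111011000 | 1 | 1
  26 | 011011110110001 | 0 | 1
  27 | 110111101100011 | 1 | 0
  28 | 101111011000110 | 1 | 1
  29 | 011110110001101 | 0 | 1
  30 | 111101100011011 | 1 | 0
  31 | 111011000110110 | 1 | 0
  32 | 110110001101100 | 1 | 0
  33 | 101100011011000 | 1 | 1
  34 | 011000110110001 | 0 | 1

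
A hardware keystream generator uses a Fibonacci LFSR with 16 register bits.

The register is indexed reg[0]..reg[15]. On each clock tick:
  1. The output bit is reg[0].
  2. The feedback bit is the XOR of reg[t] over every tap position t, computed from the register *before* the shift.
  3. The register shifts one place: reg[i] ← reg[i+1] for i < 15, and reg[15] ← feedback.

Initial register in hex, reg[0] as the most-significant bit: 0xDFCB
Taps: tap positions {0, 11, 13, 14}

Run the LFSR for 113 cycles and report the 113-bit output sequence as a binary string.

step | reg (before) | out | fb
   0 | 1101111111001011 | 1 | 0
   1 | 1011111110010110 | 1 | 0
   2 | 0111111100101100 | 0 | 1
   3 | 1111111001011001 | 1 | 0
   4 | 1111110010110010 | 1 | 1
   5 | 1111100101100101 | 1 | 0
   6 | 1111001011001010 | 1 | 0
   7 | 1110010110010100 | 1 | 1
   8 | 1100101100101001 | 1 | 1
   9 | 1001011001010011 | 1 | 1
  10 | 0010110010100111 | 0 | 0
  11 | 0101100101001110 | 0 | 0
  12 | 1011001010011100 | 1 | 1
  13 | 0110010100111001 | 0 | 1
  14 | 1100101001110011 | 1 | 1
  15 | 1001010011100111 | 1 | 1
  16 | 0010100111001111 | 0 | 0
  17 | 0101001110011110 | 0 | 1
  18 | 1010011100111101 | 1 | 1
  19 | 0100111001111011 | 0 | 0
  20 | 1001110011110110 | 1 | 0
  21 | 0011100111101100 | 0 | 1
  22 | 0111001111011001 | 0 | 1
  23 | 1110011110110011 | 1 | 1
  24 | 1100111101100111 | 1 | 1
  25 | 1001111011001111 | 1 | 1
  26 | 0011110110011111 | 0 | 1
  27 | 0111101100111111 | 0 | 1
  28 | 1111011001111111 | 1 | 0
  29 | 1110110011111110 | 1 | 0
  30 | 1101100111111100 | 1 | 1
  31 | 1011001111111001 | 1 | 0
  32 | 0110011111110010 | 0 | 0
  33 | 1100111111100100 | 1 | 0
  34 | 1001111111001000 | 1 | 1
  35 | 0011111110010001 | 0 | 1
  36 | 0111111100100011 | 0 | 1
  37 | 1111111001000111 | 1 | 1
  38 | 1111110010001111 | 1 | 1
  39 | 1111100100011111 | 1 | 0
  40 | 1111001000111110 | 1 | 0
  41 | 1110010001111100 | 1 | 1
  42 | 1100100011111001 | 1 | 0
  43 | 1001000111110010 | 1 | 1
  44 | 0010001111100101 | 0 | 1
  45 | 0100011111001011 | 0 | 1
  46 | 1000111110010111 | 1 | 0
  47 | 0001111100101110 | 0 | 0
  48 | 0011111001011100 | 0 | 0
  49 | 0111110010111000 | 0 | 1
  50 | 1111100101110001 | 1 | 0
  51 | 1111001011100010 | 1 | 0
  52 | 1110010111000100 | 1 | 0
  53 | 1100101110001000 | 1 | 1
  54 | 1001011100010001 | 1 | 0
  55 | 0010111000100010 | 0 | 1
  56 | 0101110001000101 | 0 | 1
  57 | 1011100010001011 | 1 | 0
  58 | 0111000100010110 | 0 | 1
  59 | 1110001000101101 | 1 | 0
  60 | 1100010001011010 | 1 | 1
  61 | 1000100010110101 | 1 | 1
  62 | 0001000101101011 | 0 | 1
  63 | 0010001011010111 | 0 | 1
  64 | 0100010110101111 | 0 | 0
  65 | 1000101101011110 | 1 | 0
  66 | 0001011010111100 | 0 | 0
  67 | 0010110101111000 | 0 | 1
  68 | 0101101011110001 | 0 | 1
  69 | 1011010111100011 | 1 | 0
  70 | 0110101111000110 | 0 | 0
  71 | 1101011110001100 | 1 | 0
  72 | 1010111100011000 | 1 | 0
  73 | 0101111000110000 | 0 | 1
  74 | 1011110001100001 | 1 | 1
  75 | 0111100011000011 | 0 | 1
  76 | 1111000110000111 | 1 | 1
  77 | 1110001100001111 | 1 | 1
  78 | 1100011000011111 | 1 | 0
  79 | 1000110000111110 | 1 | 0
  80 | 0001100001111100 | 0 | 0
  81 | 0011000011111000 | 0 | 1
  82 | 0110000111110001 | 0 | 1
  83 | 1100001111100011 | 1 | 0
  84 | 1000011111000110 | 1 | 1
  85 | 0000111110001101 | 0 | 1
  86 | 0001111100011011 | 0 | 0
  87 | 0011111000110110 | 0 | 1
  88 | 0111110001101101 | 0 | 1
  89 | 1111100011011011 | 1 | 1
  90 | 1111000110110111 | 1 | 0
  91 | 1110001101101110 | 1 | 1
  92 | 1100011011011101 | 1 | 1
  93 | 1000110110111011 | 1 | 1
  94 | 0001101101110111 | 0 | 1
  95 | 0011011011101111 | 0 | 0
  96 | 0110110111011110 | 0 | 1
  97 | 1101101110111101 | 1 | 1
  98 | 1011011101111011 | 1 | 1
  99 | 0110111011110111 | 0 | 1
 100 | 1101110111101111 | 1 | 1
 101 | 1011101111011111 | 1 | 0
 102 | 0111011110111110 | 0 | 1
 103 | 1110111101111101 | 1 | 1
 104 | 1101111011111011 | 1 | 1
 105 | 1011110111110111 | 1 | 0
 106 | 0111101111101110 | 0 | 0
 107 | 1111011111011100 | 1 | 1
 108 | 1110111110111001 | 1 | 0
 109 | 1101111101110010 | 1 | 1
 110 | 1011111011100101 | 1 | 0
 111 | 0111110111001010 | 0 | 1
 112 | 1111101110010101 | 1 | 1

11011111110010110010100111001111011001111111001000111110010111000100010110101111000110000111110001101101110111101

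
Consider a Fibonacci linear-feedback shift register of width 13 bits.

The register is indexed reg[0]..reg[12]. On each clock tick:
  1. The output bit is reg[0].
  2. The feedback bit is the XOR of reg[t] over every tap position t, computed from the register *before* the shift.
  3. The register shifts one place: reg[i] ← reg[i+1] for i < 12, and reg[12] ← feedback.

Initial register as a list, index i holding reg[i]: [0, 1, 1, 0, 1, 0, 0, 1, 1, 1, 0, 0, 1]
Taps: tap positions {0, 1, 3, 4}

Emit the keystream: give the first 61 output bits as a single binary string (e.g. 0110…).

k : reg_k → out_k, fb_k
0: 0110100111001 → 0, fb=0
1: 1101001110010 → 1, fb=1
2: 1010011100101 → 1, fb=1
3: 0100111001011 → 0, fb=0
4: 1001110010110 → 1, fb=1
5: 0011100101101 → 0, fb=0
6: 0111001011010 → 0, fb=0
7: 1110010110100 → 1, fb=0
8: 1100101101000 → 1, fb=1
9: 1001011010001 → 1, fb=0
10: 0010110100010 → 0, fb=1
11: 0101101000101 → 0, fb=1
12: 1011010001011 → 1, fb=0
13: 0110100010110 → 0, fb=0
14: 1101000101100 → 1, fb=1
15: 1010001011001 → 1, fb=1
16: 0100010110011 → 0, fb=1
17: 1000101100111 → 1, fb=0
18: 0001011001110 → 0, fb=1
19: 0010110011101 → 0, fb=1
20: 0101100111011 → 0, fb=1
21: 1011001110111 → 1, fb=0
22: 0110011101110 → 0, fb=1
23: 1100111011101 → 1, fb=1
24: 1001110111011 → 1, fb=1
25: 0011101110111 → 0, fb=0
26: 0111011101110 → 0, fb=0
27: 1110111011100 → 1, fb=1
28: 1101110111001 → 1, fb=0
29: 1011101110010 → 1, fb=1
30: 0111011100101 → 0, fb=0
31: 1110111001010 → 1, fb=1
32: 1101110010101 → 1, fb=0
33: 1011100101010 → 1, fb=1
34: 0111001010101 → 0, fb=0
35: 1110010101010 → 1, fb=0
36: 1100101010100 → 1, fb=1
37: 1001010101001 → 1, fb=0
38: 0010101010010 → 0, fb=1
39: 0101010100101 → 0, fb=0
40: 1010101001010 → 1, fb=0
41: 0101010010100 → 0, fb=0
42: 1010100101000 → 1, fb=0
43: 0101001010000 → 0, fb=0
44: 1010010100000 → 1, fb=1
45: 0100101000001 → 0, fb=0
46: 1001010000010 → 1, fb=0
47: 0010100000100 → 0, fb=1
48: 0101000001001 → 0, fb=0
49: 1010000010010 → 1, fb=1
50: 0100000100101 → 0, fb=1
51: 1000001001011 → 1, fb=1
52: 0000010010111 → 0, fb=0
53: 0000100101110 → 0, fb=1
54: 0001001011101 → 0, fb=1
55: 0010010111011 → 0, fb=0
56: 0100101110110 → 0, fb=0
57: 1001011101100 → 1, fb=0
58: 0010111011000 → 0, fb=1
59: 0101110110001 → 0, fb=1
60: 1011101100011 → 1, fb=1

0110100111001011010001011001110111011100101010100101000001001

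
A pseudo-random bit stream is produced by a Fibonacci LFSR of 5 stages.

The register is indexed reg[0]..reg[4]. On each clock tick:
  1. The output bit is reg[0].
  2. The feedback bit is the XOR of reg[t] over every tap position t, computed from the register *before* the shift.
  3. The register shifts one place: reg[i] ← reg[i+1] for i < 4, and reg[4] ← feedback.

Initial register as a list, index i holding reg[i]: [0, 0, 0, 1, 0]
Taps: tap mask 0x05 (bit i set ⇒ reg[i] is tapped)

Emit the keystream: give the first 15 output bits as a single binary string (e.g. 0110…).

000100101100111

step | reg (before) | out | fb
   0 | 00010 | 0 | 0
   1 | 00100 | 0 | 1
   2 | 01001 | 0 | 0
   3 | 10010 | 1 | 1
   4 | 00101 | 0 | 1
   5 | 01011 | 0 | 0
   6 | 10110 | 1 | 0
   7 | 01100 | 0 | 1
   8 | 11001 | 1 | 1
   9 | 10011 | 1 | 1
  10 | 00111 | 0 | 1
  11 | 01111 | 0 | 1
  12 | 11111 | 1 | 0
  13 | 11110 | 1 | 0
  14 | 11100 | 1 | 0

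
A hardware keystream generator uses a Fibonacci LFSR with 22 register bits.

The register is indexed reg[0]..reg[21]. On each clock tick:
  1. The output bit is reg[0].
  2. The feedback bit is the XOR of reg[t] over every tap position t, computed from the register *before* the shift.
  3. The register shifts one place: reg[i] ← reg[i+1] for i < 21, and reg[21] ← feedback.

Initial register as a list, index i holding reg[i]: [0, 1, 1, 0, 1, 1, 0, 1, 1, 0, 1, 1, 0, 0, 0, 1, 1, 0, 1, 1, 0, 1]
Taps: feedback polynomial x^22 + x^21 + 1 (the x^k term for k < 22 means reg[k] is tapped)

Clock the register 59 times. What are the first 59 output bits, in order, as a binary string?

tick  register→output (feedback)
  0  0110110110110001101101→0 (1)
  1  1101101101100011011011→1 (0)
  2  1011011011000110110110→1 (1)
  3  0110110110001101101101→0 (1)
  4  1101101100011011011011→1 (0)
  5  1011011000110110110110→1 (1)
  6  0110110001101101101101→0 (1)
  7  1101100011011011011011→1 (0)
  8  1011000110110110110110→1 (1)
  9  0110001101101101101101→0 (1)
 10  1100011011011011011011→1 (0)
 11  1000110110110110110110→1 (1)
 12  0001101101101101101101→0 (1)
 13  0011011011011011011011→0 (1)
 14  0110110110110110110111→0 (1)
 15  1101101101101101101111→1 (0)
 16  1011011011011011011110→1 (1)
 17  0110110110110110111101→0 (1)
 18  1101101101101101111011→1 (0)
 19  1011011011011011110110→1 (1)
 20  0110110110110111101101→0 (1)
 21  1101101101101111011011→1 (0)
 22  1011011011011110110110→1 (1)
 23  0110110110111101101101→0 (1)
 24  1101101101111011011011→1 (0)
 25  1011011011110110110110→1 (1)
 26  0110110111101101101101→0 (1)
 27  1101101111011011011011→1 (0)
 28  1011011110110110110110→1 (1)
 29  0110111101101101101101→0 (1)
 30  1101111011011011011011→1 (0)
 31  1011110110110110110110→1 (1)
 32  0111101101101101101101→0 (1)
 33  1111011011011011011011→1 (0)
 34  1110110110110110110110→1 (1)
 35  1101101101101101101101→1 (0)
 36  1011011011011011011010→1 (1)
 37  0110110110110110110101→0 (1)
 38  1101101101101101101011→1 (0)
 39  1011011011011011010110→1 (1)
 40  0110110110110110101101→0 (1)
 41  1101101101101101011011→1 (0)
 42  1011011011011010110110→1 (1)
 43  0110110110110101101101→0 (1)
 44  1101101101101011011011→1 (0)
 45  1011011011010110110110→1 (1)
 46  0110110110101101101101→0 (1)
 47  1101101101011011011011→1 (0)
 48  1011011010110110110110→1 (1)
 49  0110110101101101101101→0 (1)
 50  1101101011011011011011→1 (0)
 51  1011010110110110110110→1 (1)
 52  0110101101101101101101→0 (1)
 53  1101011011011011011011→1 (0)
 54  1010110110110110110110→1 (1)
 55  0101101101101101101101→0 (1)
 56  1011011011011011011011→1 (0)
 57  0110110110110110110110→0 (0)
 58  1101101101101101101100→1 (1)

01101101101100011011011011011011011110110110110110110110101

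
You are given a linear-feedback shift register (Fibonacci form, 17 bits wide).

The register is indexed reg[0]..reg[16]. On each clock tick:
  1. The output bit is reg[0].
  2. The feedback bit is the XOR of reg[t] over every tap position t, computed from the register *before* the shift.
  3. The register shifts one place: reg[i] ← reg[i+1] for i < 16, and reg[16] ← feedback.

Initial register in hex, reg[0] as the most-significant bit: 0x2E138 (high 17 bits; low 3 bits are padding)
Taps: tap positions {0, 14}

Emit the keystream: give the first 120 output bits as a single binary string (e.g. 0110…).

001011100001001111101010010000011100110010110110001000100001100000010011011000000000100010100100100101101000001000001010

step | reg (before) | out | fb
   0 | 00101110000100111 | 0 | 1
   1 | 01011100001001111 | 0 | 1
   2 | 10111000010011111 | 1 | 0
   3 | 01110000100111110 | 0 | 1
   4 | 11100001001111101 | 1 | 0
   5 | 11000010011111010 | 1 | 1
   6 | 10000100111110101 | 1 | 0
   7 | 00001001111101010 | 0 | 0
   8 | 00010011111010100 | 0 | 1
   9 | 00100111110101001 | 0 | 0
  10 | 01001111101010010 | 0 | 0
  11 | 10011111010100100 | 1 | 0
  12 | 00111110101001000 | 0 | 0
  13 | 01111101010010000 | 0 | 0
  14 | 11111010100100000 | 1 | 1
  15 | 11110101001000001 | 1 | 1
  16 | 11101010010000011 | 1 | 1
  17 | 11010100100000111 | 1 | 0
  18 | 10101001000001110 | 1 | 0
  19 | 01010010000011100 | 0 | 1
  20 | 10100100000111001 | 1 | 1
  21 | 01001000001110011 | 0 | 0
  22 | 10010000011100110 | 1 | 0
  23 | 00100000111001100 | 0 | 1
  24 | 01000001110011001 | 0 | 0
  25 | 10000011100110010 | 1 | 1
  26 | 00000111001100101 | 0 | 1
  27 | 00001110011001011 | 0 | 0
  28 | 00011100110010110 | 0 | 1
  29 | 00111001100101101 | 0 | 1
  30 | 01110011001011011 | 0 | 0
  31 | 11100110010110110 | 1 | 0
  32 | 11001100101101100 | 1 | 0
  33 | 10011001011011000 | 1 | 1
  34 | 00110010110110001 | 0 | 0
  35 | 01100101101100010 | 0 | 0
  36 | 11001011011000100 | 1 | 0
  37 | 10010110110001000 | 1 | 1
  38 | 00101101100010001 | 0 | 0
  39 | 01011011000100010 | 0 | 0
  40 | 10110110001000100 | 1 | 0
  41 | 01101100010001000 | 0 | 0
  42 | 11011000100010000 | 1 | 1
  43 | 10110001000100001 | 1 | 1
  44 | 01100010001000011 | 0 | 0
  45 | 11000100010000110 | 1 | 0
  46 | 10001000100001100 | 1 | 0
  47 | 00010001000011000 | 0 | 0
  48 | 00100010000110000 | 0 | 0
  49 | 01000100001100000 | 0 | 0
  50 | 10001000011000000 | 1 | 1
  51 | 00010000110000001 | 0 | 0
  52 | 00100001100000010 | 0 | 0
  53 | 01000011000000100 | 0 | 1
  54 | 10000110000001001 | 1 | 1
  55 | 00001100000010011 | 0 | 0
  56 | 00011000000100110 | 0 | 1
  57 | 00110000001001101 | 0 | 1
  58 | 01100000010011011 | 0 | 0
  59 | 11000000100110110 | 1 | 0
  60 | 10000001001101100 | 1 | 0
  61 | 00000010011011000 | 0 | 0
  62 | 00000100110110000 | 0 | 0
  63 | 00001001101100000 | 0 | 0
  64 | 00010011011000000 | 0 | 0
  65 | 00100110110000000 | 0 | 0
  66 | 01001101100000000 | 0 | 0
  67 | 10011011000000000 | 1 | 1
  68 | 00110110000000001 | 0 | 0
  69 | 01101100000000010 | 0 | 0
  70 | 11011000000000100 | 1 | 0
  71 | 10110000000001000 | 1 | 1
  72 | 01100000000010001 | 0 | 0
  73 | 11000000000100010 | 1 | 1
  74 | 10000000001000101 | 1 | 0
  75 | 00000000010001010 | 0 | 0
  76 | 00000000100010100 | 0 | 1
  77 | 00000001000101001 | 0 | 0
  78 | 00000010001010010 | 0 | 0
  79 | 00000100010100100 | 0 | 1
  80 | 00001000101001001 | 0 | 0
  81 | 00010001010010010 | 0 | 0
  82 | 00100010100100100 | 0 | 1
  83 | 01000101001001001 | 0 | 0
  84 | 10001010010010010 | 1 | 1
  85 | 00010100100100101 | 0 | 1
  86 | 00101001001001011 | 0 | 0
  87 | 01010010010010110 | 0 | 1
  88 | 10100100100101101 | 1 | 0
  89 | 01001001001011010 | 0 | 0
  90 | 10010010010110100 | 1 | 0
  91 | 00100100101101000 | 0 | 0
  92 | 01001001011010000 | 0 | 0
  93 | 10010010110100000 | 1 | 1
  94 | 00100101101000001 | 0 | 0
  95 | 01001011010000010 | 0 | 0
  96 | 10010110100000100 | 1 | 0
  97 | 00101101000001000 | 0 | 0
  98 | 01011010000010000 | 0 | 0
  99 | 10110100000100000 | 1 | 1
 100 | 01101000001000001 | 0 | 0
 101 | 11010000010000010 | 1 | 1
 102 | 10100000100000101 | 1 | 0
 103 | 01000001000001010 | 0 | 0
 104 | 10000010000010100 | 1 | 0
 105 | 00000100000101000 | 0 | 0
 106 | 00001000001010000 | 0 | 0
 107 | 00010000010100000 | 0 | 0
 108 | 00100000101000000 | 0 | 0
 109 | 01000001010000000 | 0 | 0
 110 | 10000010100000000 | 1 | 1
 111 | 00000101000000001 | 0 | 0
 112 | 00001010000000010 | 0 | 0
 113 | 00010100000000100 | 0 | 1
 114 | 00101000000001001 | 0 | 0
 115 | 01010000000010010 | 0 | 0
 116 | 10100000000100100 | 1 | 0
 117 | 01000000001001000 | 0 | 0
 118 | 10000000010010000 | 1 | 1
 119 | 00000000100100001 | 0 | 0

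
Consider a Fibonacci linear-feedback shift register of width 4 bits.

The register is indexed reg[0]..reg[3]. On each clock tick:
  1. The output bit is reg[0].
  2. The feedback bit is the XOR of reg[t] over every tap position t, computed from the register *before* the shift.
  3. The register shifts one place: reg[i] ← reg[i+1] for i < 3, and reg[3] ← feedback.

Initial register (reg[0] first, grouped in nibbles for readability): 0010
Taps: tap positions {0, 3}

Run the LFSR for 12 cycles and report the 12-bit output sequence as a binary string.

001000111101

k : reg_k → out_k, fb_k
0: 0010 → 0, fb=0
1: 0100 → 0, fb=0
2: 1000 → 1, fb=1
3: 0001 → 0, fb=1
4: 0011 → 0, fb=1
5: 0111 → 0, fb=1
6: 1111 → 1, fb=0
7: 1110 → 1, fb=1
8: 1101 → 1, fb=0
9: 1010 → 1, fb=1
10: 0101 → 0, fb=1
11: 1011 → 1, fb=0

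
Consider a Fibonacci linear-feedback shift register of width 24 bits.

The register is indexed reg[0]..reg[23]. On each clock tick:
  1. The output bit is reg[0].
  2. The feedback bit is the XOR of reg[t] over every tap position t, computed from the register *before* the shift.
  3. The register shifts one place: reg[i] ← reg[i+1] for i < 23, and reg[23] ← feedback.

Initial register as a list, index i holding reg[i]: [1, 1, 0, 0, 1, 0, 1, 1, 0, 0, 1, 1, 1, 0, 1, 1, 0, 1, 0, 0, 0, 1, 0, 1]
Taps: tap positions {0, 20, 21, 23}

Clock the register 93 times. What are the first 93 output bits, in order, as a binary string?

step | reg (before) | out | fb
   0 | 110010110011101101000101 | 1 | 1
   1 | 100101100111011010001011 | 1 | 1
   2 | 001011001110110100010111 | 0 | 0
   3 | 010110011101101000101110 | 0 | 0
   4 | 101100111011010001011100 | 1 | 1
   5 | 011001110110100010111001 | 0 | 0
   6 | 110011101101000101110010 | 1 | 1
   7 | 100111011010001011100101 | 1 | 1
   8 | 001110110100010111001011 | 0 | 0
   9 | 011101101000101110010110 | 0 | 1
  10 | 111011010001011100101101 | 1 | 0
  11 | 110110100010111001011010 | 1 | 0
  12 | 101101000101110010110100 | 1 | 0
  13 | 011010001011100101101000 | 0 | 1
  14 | 110100010111001011010001 | 1 | 0
  15 | 101000101110010110100010 | 1 | 1
  16 | 010001011100101101000101 | 0 | 0
  17 | 100010111001011010001010 | 1 | 0
  18 | 000101110010110100010100 | 0 | 1
  19 | 001011100101101000101001 | 0 | 0
  20 | 010111001011010001010010 | 0 | 0
  21 | 101110010110100010100100 | 1 | 0
  22 | 011100101101000101001000 | 0 | 1
  23 | 111001011010001010010001 | 1 | 0
  24 | 110010110100010100100010 | 1 | 1
  25 | 100101101000101001000101 | 1 | 1
  26 | 001011010001010010001011 | 0 | 0
  27 | 010110100010100100010110 | 0 | 1
  28 | 101101000101001000101101 | 1 | 0
  29 | 011010001010010001011010 | 0 | 1
  30 | 110100010100100010110101 | 1 | 1
  31 | 101000101001000101101011 | 1 | 1
  32 | 010001010010001011010111 | 0 | 0
  33 | 100010100100010110101110 | 1 | 1
  34 | 000101001000101101011101 | 0 | 1
  35 | 001010010001011010111011 | 0 | 0
  36 | 010100100010110101110110 | 0 | 1
  37 | 101001000101101011101101 | 1 | 0
  38 | 010010001011010111011010 | 0 | 1
  39 | 100100010110101110110101 | 1 | 1
  40 | 001000101101011101101011 | 0 | 0
  41 | 010001011010111011010110 | 0 | 1
  42 | 100010110101110110101101 | 1 | 0
  43 | 000101101011101101011010 | 0 | 1
  44 | 001011010111011010110101 | 0 | 0
  45 | 010110101110110101101010 | 0 | 1
  46 | 101101011101101011010101 | 1 | 1
  47 | 011010111011010110101011 | 0 | 0
  48 | 110101110110101101010110 | 1 | 0
  49 | 101011101101011010101100 | 1 | 1
  50 | 010111011010110101011001 | 0 | 0
  51 | 101110110101101010110010 | 1 | 1
  52 | 011101101011010101100101 | 0 | 0
  53 | 111011010110101011001010 | 1 | 0
  54 | 110110101101010110010100 | 1 | 0
  55 | 101101011010101100101000 | 1 | 0
  56 | 011010110101011001010000 | 0 | 0
  57 | 110101101010110010100000 | 1 | 1
  58 | 101011010101100101000001 | 1 | 0
  59 | 010110101011001010000010 | 0 | 0
  60 | 101101010110010100000100 | 1 | 0
  61 | 011010101100101000001000 | 0 | 1
  62 | 110101011001010000010001 | 1 | 0
  63 | 101010110010100000100010 | 1 | 1
  64 | 010101100101000001000101 | 0 | 0
  65 | 101011001010000010001010 | 1 | 0
  66 | 010110010100000100010100 | 0 | 1
  67 | 101100101000001000101001 | 1 | 1
  68 | 011001010000010001010011 | 0 | 1
  69 | 110010100000100010100111 | 1 | 1
  70 | 100101000001000101001111 | 1 | 0
  71 | 001010000010001010011110 | 0 | 0
  72 | 010100000100010100111100 | 0 | 0
  73 | 101000001000101001111000 | 1 | 0
  74 | 010000010001010011110000 | 0 | 0
  75 | 100000100010100111100000 | 1 | 1
  76 | 000001000101001111000001 | 0 | 1
  77 | 000010001010011110000011 | 0 | 1
  78 | 000100010100111100000111 | 0 | 0
  79 | 001000101001111000001110 | 0 | 0
  80 | 010001010011110000011100 | 0 | 0
  81 | 100010100111100000111000 | 1 | 0
  82 | 000101001111000001110000 | 0 | 0
  83 | 001010011110000011100000 | 0 | 0
  84 | 010100111100000111000000 | 0 | 0
  85 | 101001111000001110000000 | 1 | 1
  86 | 010011110000011100000001 | 0 | 1
  87 | 100111100000111000000011 | 1 | 0
  88 | 001111000001110000000110 | 0 | 1
  89 | 011110000011100000001101 | 0 | 1
  90 | 111100000111000000011011 | 1 | 1
  91 | 111000001110000000110111 | 1 | 1
  92 | 110000011100000001101111 | 1 | 0

110010110011101101000101110010110100010100100010110101110110101101010110010100000100010100111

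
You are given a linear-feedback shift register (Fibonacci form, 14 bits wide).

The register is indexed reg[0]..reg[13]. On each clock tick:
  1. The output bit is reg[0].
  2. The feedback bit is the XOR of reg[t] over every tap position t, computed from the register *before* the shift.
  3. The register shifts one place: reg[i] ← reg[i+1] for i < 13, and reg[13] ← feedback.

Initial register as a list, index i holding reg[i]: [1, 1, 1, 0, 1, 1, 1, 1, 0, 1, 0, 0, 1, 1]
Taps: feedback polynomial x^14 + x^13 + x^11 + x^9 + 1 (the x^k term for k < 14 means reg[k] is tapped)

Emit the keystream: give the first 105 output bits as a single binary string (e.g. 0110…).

111011110100111111010001000110001110101110001011000110010111000101111110101110100100000010101110110010010

tick  register→output (feedback)
  0  11101111010011→1 (1)
  1  11011110100111→1 (1)
  2  10111101001111→1 (1)
  3  01111010011111→0 (1)
  4  11110100111111→1 (0)
  5  11101001111110→1 (1)
  6  11010011111101→1 (0)
  7  10100111111010→1 (0)
  8  01001111110100→0 (0)
  9  10011111101000→1 (1)
 10  00111111010001→0 (0)
 11  01111110100010→0 (0)
 12  11111101000100→1 (0)
 13  11111010001000→1 (1)
 14  11110100010001→1 (1)
 15  11101000100011→1 (0)
 16  11010001000110→1 (0)
 17  10100010001100→1 (0)
 18  01000100011000→0 (1)
 19  10001000110001→1 (1)
 20  00010001100011→0 (1)
 21  00100011000111→0 (0)
 22  01000110001110→0 (1)
 23  10001100011101→1 (0)
 24  00011000111010→0 (1)
 25  00110001110101→0 (1)
 26  01100011101011→0 (1)
 27  11000111010111→1 (0)
 28  10001110101110→1 (0)
 29  00011101011100→0 (0)
 30  00111010111000→0 (1)
 31  01110101110001→0 (0)
 32  11101011100010→1 (1)
 33  11010111000101→1 (1)
 34  10101110001011→1 (0)
 35  01011100010110→0 (0)
 36  10111000101100→1 (0)
 37  01110001011000→0 (1)
 38  11100010110001→1 (1)
 39  11000101100011→1 (0)
 40  10001011000110→1 (0)
 41  00010110001100→0 (1)
 42  00101100011001→0 (0)
 43  01011000110010→0 (1)
 44  10110001100101→1 (1)
 45  01100011001011→0 (1)
 46  11000110010111→1 (0)
 47  10001100101110→1 (0)
 48  00011001011100→0 (0)
 49  00110010111000→0 (1)
 50  01100101110001→0 (0)
 51  11001011100010→1 (1)
 52  10010111000101→1 (1)
 53  00101110001011→0 (1)
 54  01011100010111→0 (1)
 55  10111000101111→1 (1)
 56  01110001011111→0 (1)
 57  11100010111111→1 (0)
 58  11000101111110→1 (1)
 59  10001011111101→1 (0)
 60  00010111111010→0 (1)
 61  00101111110101→0 (1)
 62  01011111101011→0 (1)
 63  10111111010111→1 (0)
 64  01111110101110→0 (1)
 65  11111101011101→1 (0)
 66  11111010111010→1 (0)
 67  11110101110100→1 (1)
 68  11101011101001→1 (0)
 69  11010111010010→1 (0)
 70  10101110100100→1 (0)
 71  01011101001000→0 (0)
 72  10111010010000→1 (0)
 73  01110100100000→0 (0)
 74  11101001000000→1 (1)
 75  11010010000001→1 (0)
 76  10100100000010→1 (1)
 77  01001000000101→0 (0)
 78  10010000001010→1 (1)
 79  00100000010101→0 (1)
 80  01000000101011→0 (1)
 81  10000001010111→1 (0)
 82  00000010101110→0 (1)
 83  00000101011101→0 (1)
 84  00001010111011→0 (0)
 85  00010101110110→0 (0)
 86  00101011101100→0 (1)
 87  01010111011001→0 (0)
 88  10101110110010→1 (0)
 89  01011101100100→0 (1)
 90  10111011001001→1 (0)
 91  01110110010010→0 (1)
 92  11101100100101→1 (1)
 93  11011001001011→1 (0)
 94  10110010010110→1 (1)
 95  01100100101101→0 (0)
 96  11001001011010→1 (0)
 97  10010010110100→1 (1)
 98  00100101101001→0 (1)
 99  01001011010011→0 (0)
100  10010110100110→1 (0)
101  00101101001100→0 (1)
102  01011010011001→0 (0)
103  10110100110010→1 (0)
104  01101001100100→0 (1)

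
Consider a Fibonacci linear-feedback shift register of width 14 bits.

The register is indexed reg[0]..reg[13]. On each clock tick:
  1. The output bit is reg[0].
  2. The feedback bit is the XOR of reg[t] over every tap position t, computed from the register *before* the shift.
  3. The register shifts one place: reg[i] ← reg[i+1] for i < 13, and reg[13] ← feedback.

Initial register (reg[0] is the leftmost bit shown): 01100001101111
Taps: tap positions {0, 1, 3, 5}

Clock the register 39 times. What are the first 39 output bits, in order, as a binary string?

011000011011111001100011111101110001010

k : reg_k → out_k, fb_k
0: 01100001101111 → 0, fb=1
1: 11000011011111 → 1, fb=0
2: 10000110111110 → 1, fb=0
3: 00001101111100 → 0, fb=1
4: 00011011111001 → 0, fb=1
5: 00110111110011 → 0, fb=0
6: 01101111100110 → 0, fb=0
7: 11011111001100 → 1, fb=0
8: 10111110011000 → 1, fb=1
9: 01111100110001 → 0, fb=1
10: 11111001100011 → 1, fb=1
11: 11110011000111 → 1, fb=1
12: 11100110001111 → 1, fb=1
13: 11001100011111 → 1, fb=1
14: 10011000111111 → 1, fb=0
15: 00110001111110 → 0, fb=1
16: 01100011111101 → 0, fb=1
17: 11000111111011 → 1, fb=1
18: 10001111110111 → 1, fb=0
19: 00011111101110 → 0, fb=0
20: 00111111011100 → 0, fb=0
21: 01111110111000 → 0, fb=1
22: 11111101110001 → 1, fb=0
23: 11111011100010 → 1, fb=1
24: 11110111000101 → 1, fb=0
25: 11101110001010 → 1, fb=1
26: 11011100010101 → 1, fb=0
27: 10111000101010 → 1, fb=0
28: 01110001010100 → 0, fb=0
29: 11100010101000 → 1, fb=0
30: 11000101010000 → 1, fb=1
31: 10001010100001 → 1, fb=1
32: 00010101000011 → 0, fb=0
33: 00101010000110 → 0, fb=0
34: 01010100001100 → 0, fb=1
35: 10101000011001 → 1, fb=1
36: 01010000110011 → 0, fb=0
37: 10100001100110 → 1, fb=1
38: 01000011001101 → 0, fb=1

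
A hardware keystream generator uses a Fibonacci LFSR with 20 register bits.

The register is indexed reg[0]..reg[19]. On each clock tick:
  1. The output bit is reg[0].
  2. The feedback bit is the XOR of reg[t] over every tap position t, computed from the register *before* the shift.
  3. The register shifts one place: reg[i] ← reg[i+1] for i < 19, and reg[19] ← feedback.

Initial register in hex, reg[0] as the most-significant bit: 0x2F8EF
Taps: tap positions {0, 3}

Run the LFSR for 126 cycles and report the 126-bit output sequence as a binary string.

001011111000111011110101001111111001010111001100001100111011101011011010111001101100000011011101000011000110001101010110111101

k : reg_k → out_k, fb_k
0: 00101111100011101111 → 0, fb=0
1: 01011111000111011110 → 0, fb=1
2: 10111110001110111101 → 1, fb=0
3: 01111100011101111010 → 0, fb=1
4: 11111000111011110101 → 1, fb=0
5: 11110001110111101010 → 1, fb=0
6: 11100011101111010100 → 1, fb=1
7: 11000111011110101001 → 1, fb=1
8: 10001110111101010011 → 1, fb=1
9: 00011101111010100111 → 0, fb=1
10: 00111011110101001111 → 0, fb=1
11: 01110111101010011111 → 0, fb=1
12: 11101111010100111111 → 1, fb=1
13: 11011110101001111111 → 1, fb=0
14: 10111101010011111110 → 1, fb=0
15: 01111010100111111100 → 0, fb=1
16: 11110101001111111001 → 1, fb=0
17: 11101010011111110010 → 1, fb=1
18: 11010100111111100101 → 1, fb=0
19: 10101001111111001010 → 1, fb=1
20: 01010011111110010101 → 0, fb=1
21: 10100111111100101011 → 1, fb=1
22: 01001111111001010111 → 0, fb=0
23: 10011111110010101110 → 1, fb=0
24: 00111111100101011100 → 0, fb=1
25: 01111111001010111001 → 0, fb=1
26: 11111110010101110011 → 1, fb=0
27: 11111100101011100110 → 1, fb=0
28: 11111001010111001100 → 1, fb=0
29: 11110010101110011000 → 1, fb=0
30: 11100101011100110000 → 1, fb=1
31: 11001010111001100001 → 1, fb=1
32: 10010101110011000011 → 1, fb=0
33: 00101011100110000110 → 0, fb=0
34: 01010111001100001100 → 0, fb=1
35: 10101110011000011001 → 1, fb=1
36: 01011100110000110011 → 0, fb=1
37: 10111001100001100111 → 1, fb=0
38: 01110011000011001110 → 0, fb=1
39: 11100110000110011101 → 1, fb=1
40: 11001100001100111011 → 1, fb=1
41: 10011000011001110111 → 1, fb=0
42: 00110000110011101110 → 0, fb=1
43: 01100001100111011101 → 0, fb=0
44: 11000011001110111010 → 1, fb=1
45: 10000110011101110101 → 1, fb=1
46: 00001100111011101011 → 0, fb=0
47: 00011001110111010110 → 0, fb=1
48: 00110011101110101101 → 0, fb=1
49: 01100111011101011011 → 0, fb=0
50: 11001110111010110110 → 1, fb=1
51: 10011101110101101101 → 1, fb=0
52: 00111011101011011010 → 0, fb=1
53: 01110111010110110101 → 0, fb=1
54: 11101110101101101011 → 1, fb=1
55: 11011101011011010111 → 1, fb=0
56: 10111010110110101110 → 1, fb=0
57: 01110101101101011100 → 0, fb=1
58: 11101011011010111001 → 1, fb=1
59: 11010110110101110011 → 1, fb=0
60: 10101101101011100110 → 1, fb=1
61: 01011011010111001101 → 0, fb=1
62: 10110110101110011011 → 1, fb=0
63: 01101101011100110110 → 0, fb=0
64: 11011010111001101100 → 1, fb=0
65: 10110101110011011000 → 1, fb=0
66: 01101011100110110000 → 0, fb=0
67: 11010111001101100000 → 1, fb=0
68: 10101110011011000000 → 1, fb=1
69: 01011100110110000001 → 0, fb=1
70: 10111001101100000011 → 1, fb=0
71: 01110011011000000110 → 0, fb=1
72: 11100110110000001101 → 1, fb=1
73: 11001101100000011011 → 1, fb=1
74: 10011011000000110111 → 1, fb=0
75: 00110110000001101110 → 0, fb=1
76: 01101100000011011101 → 0, fb=0
77: 11011000000110111010 → 1, fb=0
78: 10110000001101110100 → 1, fb=0
79: 01100000011011101000 → 0, fb=0
80: 11000000110111010000 → 1, fb=1
81: 10000001101110100001 → 1, fb=1
82: 00000011011101000011 → 0, fb=0
83: 00000110111010000110 → 0, fb=0
84: 00001101110100001100 → 0, fb=0
85: 00011011101000011000 → 0, fb=1
86: 00110111010000110001 → 0, fb=1
87: 01101110100001100011 → 0, fb=0
88: 11011101000011000110 → 1, fb=0
89: 10111010000110001100 → 1, fb=0
90: 01110100001100011000 → 0, fb=1
91: 11101000011000110001 → 1, fb=1
92: 11010000110001100011 → 1, fb=0
93: 10100001100011000110 → 1, fb=1
94: 01000011000110001101 → 0, fb=0
95: 10000110001100011010 → 1, fb=1
96: 00001100011000110101 → 0, fb=0
97: 00011000110001101010 → 0, fb=1
98: 00110001100011010101 → 0, fb=1
99: 01100011000110101011 → 0, fb=0
100: 11000110001101010110 → 1, fb=1
101: 10001100011010101101 → 1, fb=1
102: 00011000110101011011 → 0, fb=1
103: 00110001101010110111 → 0, fb=1
104: 01100011010101101111 → 0, fb=0
105: 11000110101011011110 → 1, fb=1
106: 10001101010110111101 → 1, fb=1
107: 00011010101101111011 → 0, fb=1
108: 00110101011011110111 → 0, fb=1
109: 01101010110111101111 → 0, fb=0
110: 11010101101111011110 → 1, fb=0
111: 10101011011110111100 → 1, fb=1
112: 01010110111101111001 → 0, fb=1
113: 10101101111011110011 → 1, fb=1
114: 01011011110111100111 → 0, fb=1
115: 10110111101111001111 → 1, fb=0
116: 01101111011110011110 → 0, fb=0
117: 11011110111100111100 → 1, fb=0
118: 10111101111001111000 → 1, fb=0
119: 01111011110011110000 → 0, fb=1
120: 11110111100111100001 → 1, fb=0
121: 11101111001111000010 → 1, fb=1
122: 11011110011110000101 → 1, fb=0
123: 10111100111100001010 → 1, fb=0
124: 01111001111000010100 → 0, fb=1
125: 11110011110000101001 → 1, fb=0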